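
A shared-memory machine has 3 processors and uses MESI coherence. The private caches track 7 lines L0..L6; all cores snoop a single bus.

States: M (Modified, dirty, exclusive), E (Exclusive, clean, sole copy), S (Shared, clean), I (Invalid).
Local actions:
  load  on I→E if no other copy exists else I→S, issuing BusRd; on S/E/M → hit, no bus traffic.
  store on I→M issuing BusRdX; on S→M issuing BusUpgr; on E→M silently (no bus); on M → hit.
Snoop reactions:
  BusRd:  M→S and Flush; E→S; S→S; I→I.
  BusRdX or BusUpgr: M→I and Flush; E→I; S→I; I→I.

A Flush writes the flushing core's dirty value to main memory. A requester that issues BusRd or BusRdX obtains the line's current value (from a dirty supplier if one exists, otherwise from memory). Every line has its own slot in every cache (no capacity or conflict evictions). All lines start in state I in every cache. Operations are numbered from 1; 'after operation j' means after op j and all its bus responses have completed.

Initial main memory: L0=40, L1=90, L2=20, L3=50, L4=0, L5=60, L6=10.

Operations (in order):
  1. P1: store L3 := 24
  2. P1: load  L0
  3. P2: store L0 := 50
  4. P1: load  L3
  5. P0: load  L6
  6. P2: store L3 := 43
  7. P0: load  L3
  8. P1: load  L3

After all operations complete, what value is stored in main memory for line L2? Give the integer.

memory[L2] = 20

[1] P1: store L3 := 24 | P0:I, P1:M(24), P2:I | bus: BusRdX
[2] P1: load  L0 | P0:I, P1:E(40), P2:I | bus: BusRd
[3] P2: store L0 := 50 | P0:I, P1:I, P2:M(50) | bus: BusRdX
[4] P1: load  L3 | P0:I, P1:M(24), P2:I | bus: none
[5] P0: load  L6 | P0:E(10), P1:I, P2:I | bus: BusRd
[6] P2: store L3 := 43 | P0:I, P1:I, P2:M(43) | bus: BusRdX,Flush
[7] P0: load  L3 | P0:S(43), P1:I, P2:S(43) | bus: BusRd,Flush
[8] P1: load  L3 | P0:S(43), P1:S(43), P2:S(43) | bus: BusRd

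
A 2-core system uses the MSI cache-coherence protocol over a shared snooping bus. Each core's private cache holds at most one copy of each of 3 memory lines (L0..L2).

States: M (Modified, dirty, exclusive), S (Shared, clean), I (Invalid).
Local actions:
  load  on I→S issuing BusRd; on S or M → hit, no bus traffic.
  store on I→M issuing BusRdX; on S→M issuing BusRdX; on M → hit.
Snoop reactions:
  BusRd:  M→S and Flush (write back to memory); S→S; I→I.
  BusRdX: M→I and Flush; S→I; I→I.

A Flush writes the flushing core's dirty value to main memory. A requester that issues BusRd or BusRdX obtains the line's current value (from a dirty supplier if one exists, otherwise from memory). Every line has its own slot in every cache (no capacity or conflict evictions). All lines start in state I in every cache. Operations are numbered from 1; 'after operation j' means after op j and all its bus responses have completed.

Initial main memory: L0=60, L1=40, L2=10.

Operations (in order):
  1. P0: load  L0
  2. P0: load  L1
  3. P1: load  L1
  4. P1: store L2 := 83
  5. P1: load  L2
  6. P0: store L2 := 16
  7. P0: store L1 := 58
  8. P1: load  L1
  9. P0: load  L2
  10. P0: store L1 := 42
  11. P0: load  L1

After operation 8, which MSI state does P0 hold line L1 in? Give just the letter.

state = S

step 1: P0: load  L0  ⟶  SI  (L0)  txn=BusRd  M[L0]=60
step 2: P0: load  L1  ⟶  SI  (L1)  txn=BusRd  M[L1]=40
step 3: P1: load  L1  ⟶  SS  (L1)  txn=BusRd  M[L1]=40
step 4: P1: store L2 := 83  ⟶  IM  (L2)  txn=BusRdX  M[L2]=10
step 5: P1: load  L2  ⟶  IM  (L2)  txn=∅  M[L2]=10
step 6: P0: store L2 := 16  ⟶  MI  (L2)  txn=BusRdX+Flush  M[L2]=83
step 7: P0: store L1 := 58  ⟶  MI  (L1)  txn=BusRdX  M[L1]=40
step 8: P1: load  L1  ⟶  SS  (L1)  txn=BusRd+Flush  M[L1]=58
step 9: P0: load  L2  ⟶  MI  (L2)  txn=∅  M[L2]=83
step 10: P0: store L1 := 42  ⟶  MI  (L1)  txn=BusRdX  M[L1]=58
step 11: P0: load  L1  ⟶  MI  (L1)  txn=∅  M[L1]=58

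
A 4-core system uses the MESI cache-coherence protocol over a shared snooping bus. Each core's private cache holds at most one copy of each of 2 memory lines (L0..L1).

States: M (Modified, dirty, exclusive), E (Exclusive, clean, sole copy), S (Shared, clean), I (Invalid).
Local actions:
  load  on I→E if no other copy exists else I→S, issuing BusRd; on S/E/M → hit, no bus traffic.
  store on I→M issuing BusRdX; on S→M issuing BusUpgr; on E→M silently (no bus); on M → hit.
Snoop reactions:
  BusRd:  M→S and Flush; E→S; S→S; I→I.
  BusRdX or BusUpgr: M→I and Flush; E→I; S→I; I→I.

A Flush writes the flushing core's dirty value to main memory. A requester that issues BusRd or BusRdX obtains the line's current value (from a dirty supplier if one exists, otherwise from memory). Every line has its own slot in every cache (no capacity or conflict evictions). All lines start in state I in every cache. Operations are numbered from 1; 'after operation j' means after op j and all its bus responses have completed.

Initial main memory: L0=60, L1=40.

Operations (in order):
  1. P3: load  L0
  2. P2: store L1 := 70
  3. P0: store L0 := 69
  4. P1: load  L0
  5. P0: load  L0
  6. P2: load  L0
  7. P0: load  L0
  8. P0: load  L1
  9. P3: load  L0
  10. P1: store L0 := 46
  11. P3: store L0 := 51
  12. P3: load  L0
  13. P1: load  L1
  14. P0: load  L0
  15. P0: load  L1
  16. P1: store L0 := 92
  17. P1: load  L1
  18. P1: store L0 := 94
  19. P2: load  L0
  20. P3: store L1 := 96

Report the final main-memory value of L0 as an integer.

[1] P3: load  L0 | P0:I, P1:I, P2:I, P3:E(60) | bus: BusRd
[2] P2: store L1 := 70 | P0:I, P1:I, P2:M(70), P3:I | bus: BusRdX
[3] P0: store L0 := 69 | P0:M(69), P1:I, P2:I, P3:I | bus: BusRdX
[4] P1: load  L0 | P0:S(69), P1:S(69), P2:I, P3:I | bus: BusRd,Flush
[5] P0: load  L0 | P0:S(69), P1:S(69), P2:I, P3:I | bus: none
[6] P2: load  L0 | P0:S(69), P1:S(69), P2:S(69), P3:I | bus: BusRd
[7] P0: load  L0 | P0:S(69), P1:S(69), P2:S(69), P3:I | bus: none
[8] P0: load  L1 | P0:S(70), P1:I, P2:S(70), P3:I | bus: BusRd,Flush
[9] P3: load  L0 | P0:S(69), P1:S(69), P2:S(69), P3:S(69) | bus: BusRd
[10] P1: store L0 := 46 | P0:I, P1:M(46), P2:I, P3:I | bus: BusUpgr
[11] P3: store L0 := 51 | P0:I, P1:I, P2:I, P3:M(51) | bus: BusRdX,Flush
[12] P3: load  L0 | P0:I, P1:I, P2:I, P3:M(51) | bus: none
[13] P1: load  L1 | P0:S(70), P1:S(70), P2:S(70), P3:I | bus: BusRd
[14] P0: load  L0 | P0:S(51), P1:I, P2:I, P3:S(51) | bus: BusRd,Flush
[15] P0: load  L1 | P0:S(70), P1:S(70), P2:S(70), P3:I | bus: none
[16] P1: store L0 := 92 | P0:I, P1:M(92), P2:I, P3:I | bus: BusRdX
[17] P1: load  L1 | P0:S(70), P1:S(70), P2:S(70), P3:I | bus: none
[18] P1: store L0 := 94 | P0:I, P1:M(94), P2:I, P3:I | bus: none
[19] P2: load  L0 | P0:I, P1:S(94), P2:S(94), P3:I | bus: BusRd,Flush
[20] P3: store L1 := 96 | P0:I, P1:I, P2:I, P3:M(96) | bus: BusRdX

memory[L0] = 94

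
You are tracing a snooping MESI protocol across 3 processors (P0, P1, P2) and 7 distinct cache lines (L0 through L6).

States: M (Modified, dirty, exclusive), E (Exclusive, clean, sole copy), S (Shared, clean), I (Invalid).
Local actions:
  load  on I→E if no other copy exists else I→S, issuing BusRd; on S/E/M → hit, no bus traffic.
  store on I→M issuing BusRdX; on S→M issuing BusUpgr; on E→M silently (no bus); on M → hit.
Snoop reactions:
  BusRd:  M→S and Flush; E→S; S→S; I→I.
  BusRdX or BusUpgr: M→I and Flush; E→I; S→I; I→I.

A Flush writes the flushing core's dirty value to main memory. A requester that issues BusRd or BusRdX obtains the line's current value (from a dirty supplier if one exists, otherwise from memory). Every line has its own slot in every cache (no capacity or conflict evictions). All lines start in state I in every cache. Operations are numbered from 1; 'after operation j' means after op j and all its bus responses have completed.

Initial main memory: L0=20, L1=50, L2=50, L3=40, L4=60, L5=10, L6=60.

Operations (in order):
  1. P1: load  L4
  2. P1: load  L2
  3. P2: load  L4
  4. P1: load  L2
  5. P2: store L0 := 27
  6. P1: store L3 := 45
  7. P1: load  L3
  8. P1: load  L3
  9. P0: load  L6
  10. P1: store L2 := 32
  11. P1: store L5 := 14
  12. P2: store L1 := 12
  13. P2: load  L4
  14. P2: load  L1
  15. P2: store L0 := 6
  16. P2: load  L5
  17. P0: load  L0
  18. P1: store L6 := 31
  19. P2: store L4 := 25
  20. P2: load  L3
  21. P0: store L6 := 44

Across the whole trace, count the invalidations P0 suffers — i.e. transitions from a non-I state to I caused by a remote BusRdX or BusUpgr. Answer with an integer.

[1] P1: load  L4 | P0:I, P1:E(60), P2:I | bus: BusRd
[2] P1: load  L2 | P0:I, P1:E(50), P2:I | bus: BusRd
[3] P2: load  L4 | P0:I, P1:S(60), P2:S(60) | bus: BusRd
[4] P1: load  L2 | P0:I, P1:E(50), P2:I | bus: none
[5] P2: store L0 := 27 | P0:I, P1:I, P2:M(27) | bus: BusRdX
[6] P1: store L3 := 45 | P0:I, P1:M(45), P2:I | bus: BusRdX
[7] P1: load  L3 | P0:I, P1:M(45), P2:I | bus: none
[8] P1: load  L3 | P0:I, P1:M(45), P2:I | bus: none
[9] P0: load  L6 | P0:E(60), P1:I, P2:I | bus: BusRd
[10] P1: store L2 := 32 | P0:I, P1:M(32), P2:I | bus: none
[11] P1: store L5 := 14 | P0:I, P1:M(14), P2:I | bus: BusRdX
[12] P2: store L1 := 12 | P0:I, P1:I, P2:M(12) | bus: BusRdX
[13] P2: load  L4 | P0:I, P1:S(60), P2:S(60) | bus: none
[14] P2: load  L1 | P0:I, P1:I, P2:M(12) | bus: none
[15] P2: store L0 := 6 | P0:I, P1:I, P2:M(6) | bus: none
[16] P2: load  L5 | P0:I, P1:S(14), P2:S(14) | bus: BusRd,Flush
[17] P0: load  L0 | P0:S(6), P1:I, P2:S(6) | bus: BusRd,Flush
[18] P1: store L6 := 31 | P0:I, P1:M(31), P2:I | bus: BusRdX
[19] P2: store L4 := 25 | P0:I, P1:I, P2:M(25) | bus: BusUpgr
[20] P2: load  L3 | P0:I, P1:S(45), P2:S(45) | bus: BusRd,Flush
[21] P0: store L6 := 44 | P0:M(44), P1:I, P2:I | bus: BusRdX,Flush

invalidations = 1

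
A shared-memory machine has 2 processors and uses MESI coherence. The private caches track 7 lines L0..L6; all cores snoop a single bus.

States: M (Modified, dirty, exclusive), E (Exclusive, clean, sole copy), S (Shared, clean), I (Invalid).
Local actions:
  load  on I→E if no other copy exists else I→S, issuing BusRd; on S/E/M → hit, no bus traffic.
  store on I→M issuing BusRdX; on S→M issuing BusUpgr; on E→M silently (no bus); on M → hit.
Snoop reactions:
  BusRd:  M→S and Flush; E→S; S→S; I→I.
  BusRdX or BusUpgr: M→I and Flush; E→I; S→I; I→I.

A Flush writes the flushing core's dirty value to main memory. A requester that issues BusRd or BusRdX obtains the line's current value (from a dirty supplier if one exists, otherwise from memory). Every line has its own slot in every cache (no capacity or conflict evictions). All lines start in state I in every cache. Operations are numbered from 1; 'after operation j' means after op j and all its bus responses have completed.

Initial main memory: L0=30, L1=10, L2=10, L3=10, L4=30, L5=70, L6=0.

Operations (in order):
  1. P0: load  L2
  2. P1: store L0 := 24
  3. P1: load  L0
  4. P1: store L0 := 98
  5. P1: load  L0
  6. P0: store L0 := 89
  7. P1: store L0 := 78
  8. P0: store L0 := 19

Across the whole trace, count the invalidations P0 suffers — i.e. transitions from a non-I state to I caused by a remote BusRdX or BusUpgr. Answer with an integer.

  op1 P0: load  L2 → E/I on L2; bus BusRd; mem=10
  op2 P1: store L0 := 24 → I/M on L0; bus BusRdX; mem=30
  op3 P1: load  L0 → I/M on L0; bus (none); mem=30
  op4 P1: store L0 := 98 → I/M on L0; bus (none); mem=30
  op5 P1: load  L0 → I/M on L0; bus (none); mem=30
  op6 P0: store L0 := 89 → M/I on L0; bus BusRdX Flush; mem=98
  op7 P1: store L0 := 78 → I/M on L0; bus BusRdX Flush; mem=89
  op8 P0: store L0 := 19 → M/I on L0; bus BusRdX Flush; mem=78

invalidations = 1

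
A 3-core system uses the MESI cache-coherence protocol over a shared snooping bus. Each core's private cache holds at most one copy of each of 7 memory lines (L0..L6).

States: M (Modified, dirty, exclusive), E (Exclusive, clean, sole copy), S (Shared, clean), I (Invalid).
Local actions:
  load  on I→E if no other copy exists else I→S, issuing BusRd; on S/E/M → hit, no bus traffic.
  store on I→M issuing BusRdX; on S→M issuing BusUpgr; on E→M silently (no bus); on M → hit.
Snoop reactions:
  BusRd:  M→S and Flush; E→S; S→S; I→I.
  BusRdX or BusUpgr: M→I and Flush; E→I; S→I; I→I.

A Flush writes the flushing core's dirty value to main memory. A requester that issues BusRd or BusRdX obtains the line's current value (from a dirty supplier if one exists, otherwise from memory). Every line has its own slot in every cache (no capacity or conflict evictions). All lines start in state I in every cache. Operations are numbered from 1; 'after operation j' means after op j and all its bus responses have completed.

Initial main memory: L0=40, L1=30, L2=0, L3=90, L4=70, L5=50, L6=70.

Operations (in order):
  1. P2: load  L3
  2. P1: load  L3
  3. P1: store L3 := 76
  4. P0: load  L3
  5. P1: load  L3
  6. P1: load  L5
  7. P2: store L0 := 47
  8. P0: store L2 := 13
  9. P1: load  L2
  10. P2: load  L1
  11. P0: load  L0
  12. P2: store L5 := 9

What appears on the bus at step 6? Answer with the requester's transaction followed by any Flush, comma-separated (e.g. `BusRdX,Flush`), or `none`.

bus = BusRd

1. P2: load  L3  bus=[BusRd]  L3: P0=I P1=I P2=E  mem[L3]=90
2. P1: load  L3  bus=[BusRd]  L3: P0=I P1=S P2=S  mem[L3]=90
3. P1: store L3 := 76  bus=[BusUpgr]  L3: P0=I P1=M P2=I  mem[L3]=90
4. P0: load  L3  bus=[BusRd,Flush]  L3: P0=S P1=S P2=I  mem[L3]=76
5. P1: load  L3  bus=[-]  L3: P0=S P1=S P2=I  mem[L3]=76
6. P1: load  L5  bus=[BusRd]  L5: P0=I P1=E P2=I  mem[L5]=50
7. P2: store L0 := 47  bus=[BusRdX]  L0: P0=I P1=I P2=M  mem[L0]=40
8. P0: store L2 := 13  bus=[BusRdX]  L2: P0=M P1=I P2=I  mem[L2]=0
9. P1: load  L2  bus=[BusRd,Flush]  L2: P0=S P1=S P2=I  mem[L2]=13
10. P2: load  L1  bus=[BusRd]  L1: P0=I P1=I P2=E  mem[L1]=30
11. P0: load  L0  bus=[BusRd,Flush]  L0: P0=S P1=I P2=S  mem[L0]=47
12. P2: store L5 := 9  bus=[BusRdX]  L5: P0=I P1=I P2=M  mem[L5]=50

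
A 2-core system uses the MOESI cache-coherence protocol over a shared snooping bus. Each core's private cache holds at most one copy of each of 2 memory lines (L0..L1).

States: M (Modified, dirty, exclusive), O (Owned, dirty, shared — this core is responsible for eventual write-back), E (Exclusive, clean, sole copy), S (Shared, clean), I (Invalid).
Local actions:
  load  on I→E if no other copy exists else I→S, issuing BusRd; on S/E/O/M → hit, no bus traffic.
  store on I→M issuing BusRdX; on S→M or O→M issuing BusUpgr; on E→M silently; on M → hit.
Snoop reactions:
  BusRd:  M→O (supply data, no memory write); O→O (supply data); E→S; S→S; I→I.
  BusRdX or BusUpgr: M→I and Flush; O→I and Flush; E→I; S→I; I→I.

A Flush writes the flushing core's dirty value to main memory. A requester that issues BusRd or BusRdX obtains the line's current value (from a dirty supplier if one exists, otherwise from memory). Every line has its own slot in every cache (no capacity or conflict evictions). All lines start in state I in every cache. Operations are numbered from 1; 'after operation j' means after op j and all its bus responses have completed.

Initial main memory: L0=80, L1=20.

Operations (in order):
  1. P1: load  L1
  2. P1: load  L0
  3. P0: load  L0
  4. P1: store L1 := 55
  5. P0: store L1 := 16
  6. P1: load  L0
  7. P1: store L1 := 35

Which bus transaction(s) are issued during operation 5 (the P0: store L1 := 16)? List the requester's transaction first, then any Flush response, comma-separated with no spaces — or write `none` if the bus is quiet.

  op1 P1: load  L1 → I/E on L1; bus BusRd; mem=20
  op2 P1: load  L0 → I/E on L0; bus BusRd; mem=80
  op3 P0: load  L0 → S/S on L0; bus BusRd; mem=80
  op4 P1: store L1 := 55 → I/M on L1; bus (none); mem=20
  op5 P0: store L1 := 16 → M/I on L1; bus BusRdX Flush; mem=55
  op6 P1: load  L0 → S/S on L0; bus (none); mem=80
  op7 P1: store L1 := 35 → I/M on L1; bus BusRdX Flush; mem=16

bus = BusRdX,Flush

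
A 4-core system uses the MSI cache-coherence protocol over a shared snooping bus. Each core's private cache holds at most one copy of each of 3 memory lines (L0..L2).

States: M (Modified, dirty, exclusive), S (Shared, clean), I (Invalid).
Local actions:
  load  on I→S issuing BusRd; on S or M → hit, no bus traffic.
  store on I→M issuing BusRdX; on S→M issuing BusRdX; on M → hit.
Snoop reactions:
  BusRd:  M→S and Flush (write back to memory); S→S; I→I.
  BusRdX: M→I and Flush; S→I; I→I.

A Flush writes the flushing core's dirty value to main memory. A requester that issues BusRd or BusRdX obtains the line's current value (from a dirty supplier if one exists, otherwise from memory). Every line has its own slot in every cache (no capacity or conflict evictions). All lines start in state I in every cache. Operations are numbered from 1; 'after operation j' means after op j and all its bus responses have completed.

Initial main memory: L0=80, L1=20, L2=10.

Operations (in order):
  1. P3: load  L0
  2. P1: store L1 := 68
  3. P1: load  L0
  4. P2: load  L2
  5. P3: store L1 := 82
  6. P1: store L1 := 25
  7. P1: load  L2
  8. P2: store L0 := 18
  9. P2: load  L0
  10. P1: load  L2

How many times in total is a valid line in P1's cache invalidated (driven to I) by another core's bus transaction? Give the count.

invalidations = 2

1. P3: load  L0  bus=[BusRd]  L0: P0=I P1=I P2=I P3=S  mem[L0]=80
2. P1: store L1 := 68  bus=[BusRdX]  L1: P0=I P1=M P2=I P3=I  mem[L1]=20
3. P1: load  L0  bus=[BusRd]  L0: P0=I P1=S P2=I P3=S  mem[L0]=80
4. P2: load  L2  bus=[BusRd]  L2: P0=I P1=I P2=S P3=I  mem[L2]=10
5. P3: store L1 := 82  bus=[BusRdX,Flush]  L1: P0=I P1=I P2=I P3=M  mem[L1]=68
6. P1: store L1 := 25  bus=[BusRdX,Flush]  L1: P0=I P1=M P2=I P3=I  mem[L1]=82
7. P1: load  L2  bus=[BusRd]  L2: P0=I P1=S P2=S P3=I  mem[L2]=10
8. P2: store L0 := 18  bus=[BusRdX]  L0: P0=I P1=I P2=M P3=I  mem[L0]=80
9. P2: load  L0  bus=[-]  L0: P0=I P1=I P2=M P3=I  mem[L0]=80
10. P1: load  L2  bus=[-]  L2: P0=I P1=S P2=S P3=I  mem[L2]=10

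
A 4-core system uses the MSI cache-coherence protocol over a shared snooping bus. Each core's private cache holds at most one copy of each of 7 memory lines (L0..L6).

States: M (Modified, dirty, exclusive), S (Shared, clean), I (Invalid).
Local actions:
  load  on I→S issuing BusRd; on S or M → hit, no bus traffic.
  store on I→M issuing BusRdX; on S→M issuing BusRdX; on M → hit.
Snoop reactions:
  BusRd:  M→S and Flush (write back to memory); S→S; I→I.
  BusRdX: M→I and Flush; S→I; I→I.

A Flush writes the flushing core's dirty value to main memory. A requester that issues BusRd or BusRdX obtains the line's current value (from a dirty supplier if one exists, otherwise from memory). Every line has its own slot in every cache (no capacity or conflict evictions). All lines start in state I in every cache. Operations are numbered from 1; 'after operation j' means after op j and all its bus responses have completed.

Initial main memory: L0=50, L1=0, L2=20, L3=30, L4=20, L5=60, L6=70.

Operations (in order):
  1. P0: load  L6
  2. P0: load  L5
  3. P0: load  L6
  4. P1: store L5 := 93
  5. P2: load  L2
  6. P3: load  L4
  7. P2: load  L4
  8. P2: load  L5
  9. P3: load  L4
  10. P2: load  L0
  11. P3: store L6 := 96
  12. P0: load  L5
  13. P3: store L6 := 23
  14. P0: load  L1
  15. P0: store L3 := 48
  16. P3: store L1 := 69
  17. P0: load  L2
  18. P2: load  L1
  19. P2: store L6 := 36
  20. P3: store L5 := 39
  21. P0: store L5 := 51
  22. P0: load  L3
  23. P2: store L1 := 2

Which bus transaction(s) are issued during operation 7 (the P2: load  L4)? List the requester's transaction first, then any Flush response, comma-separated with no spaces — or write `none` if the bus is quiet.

  op1 P0: load  L6 → S/I/I/I on L6; bus BusRd; mem=70
  op2 P0: load  L5 → S/I/I/I on L5; bus BusRd; mem=60
  op3 P0: load  L6 → S/I/I/I on L6; bus (none); mem=70
  op4 P1: store L5 := 93 → I/M/I/I on L5; bus BusRdX; mem=60
  op5 P2: load  L2 → I/I/S/I on L2; bus BusRd; mem=20
  op6 P3: load  L4 → I/I/I/S on L4; bus BusRd; mem=20
  op7 P2: load  L4 → I/I/S/S on L4; bus BusRd; mem=20
  op8 P2: load  L5 → I/S/S/I on L5; bus BusRd Flush; mem=93
  op9 P3: load  L4 → I/I/S/S on L4; bus (none); mem=20
  op10 P2: load  L0 → I/I/S/I on L0; bus BusRd; mem=50
  op11 P3: store L6 := 96 → I/I/I/M on L6; bus BusRdX; mem=70
  op12 P0: load  L5 → S/S/S/I on L5; bus BusRd; mem=93
  op13 P3: store L6 := 23 → I/I/I/M on L6; bus (none); mem=70
  op14 P0: load  L1 → S/I/I/I on L1; bus BusRd; mem=0
  op15 P0: store L3 := 48 → M/I/I/I on L3; bus BusRdX; mem=30
  op16 P3: store L1 := 69 → I/I/I/M on L1; bus BusRdX; mem=0
  op17 P0: load  L2 → S/I/S/I on L2; bus BusRd; mem=20
  op18 P2: load  L1 → I/I/S/S on L1; bus BusRd Flush; mem=69
  op19 P2: store L6 := 36 → I/I/M/I on L6; bus BusRdX Flush; mem=23
  op20 P3: store L5 := 39 → I/I/I/M on L5; bus BusRdX; mem=93
  op21 P0: store L5 := 51 → M/I/I/I on L5; bus BusRdX Flush; mem=39
  op22 P0: load  L3 → M/I/I/I on L3; bus (none); mem=30
  op23 P2: store L1 := 2 → I/I/M/I on L1; bus BusRdX; mem=69

bus = BusRd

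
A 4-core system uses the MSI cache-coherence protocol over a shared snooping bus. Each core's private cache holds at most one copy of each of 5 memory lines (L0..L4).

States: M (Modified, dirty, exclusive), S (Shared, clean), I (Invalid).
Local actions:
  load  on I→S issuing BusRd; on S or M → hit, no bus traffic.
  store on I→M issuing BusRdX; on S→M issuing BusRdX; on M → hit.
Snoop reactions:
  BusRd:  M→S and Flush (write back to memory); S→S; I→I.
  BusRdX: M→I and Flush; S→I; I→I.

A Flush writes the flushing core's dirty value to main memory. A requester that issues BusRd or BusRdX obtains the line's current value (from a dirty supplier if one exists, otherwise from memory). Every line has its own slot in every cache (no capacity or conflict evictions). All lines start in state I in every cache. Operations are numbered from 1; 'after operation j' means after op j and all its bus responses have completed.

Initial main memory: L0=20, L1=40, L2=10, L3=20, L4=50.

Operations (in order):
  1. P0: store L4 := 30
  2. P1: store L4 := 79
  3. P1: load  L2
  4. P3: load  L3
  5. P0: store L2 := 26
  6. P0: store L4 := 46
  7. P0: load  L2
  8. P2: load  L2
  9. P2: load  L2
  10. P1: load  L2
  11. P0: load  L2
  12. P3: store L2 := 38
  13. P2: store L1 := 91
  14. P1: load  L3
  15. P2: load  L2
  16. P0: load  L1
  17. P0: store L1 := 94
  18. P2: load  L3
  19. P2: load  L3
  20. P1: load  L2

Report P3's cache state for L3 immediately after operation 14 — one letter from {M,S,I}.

1. P0: store L4 := 30  bus=[BusRdX]  L4: P0=M P1=I P2=I P3=I  mem[L4]=50
2. P1: store L4 := 79  bus=[BusRdX,Flush]  L4: P0=I P1=M P2=I P3=I  mem[L4]=30
3. P1: load  L2  bus=[BusRd]  L2: P0=I P1=S P2=I P3=I  mem[L2]=10
4. P3: load  L3  bus=[BusRd]  L3: P0=I P1=I P2=I P3=S  mem[L3]=20
5. P0: store L2 := 26  bus=[BusRdX]  L2: P0=M P1=I P2=I P3=I  mem[L2]=10
6. P0: store L4 := 46  bus=[BusRdX,Flush]  L4: P0=M P1=I P2=I P3=I  mem[L4]=79
7. P0: load  L2  bus=[-]  L2: P0=M P1=I P2=I P3=I  mem[L2]=10
8. P2: load  L2  bus=[BusRd,Flush]  L2: P0=S P1=I P2=S P3=I  mem[L2]=26
9. P2: load  L2  bus=[-]  L2: P0=S P1=I P2=S P3=I  mem[L2]=26
10. P1: load  L2  bus=[BusRd]  L2: P0=S P1=S P2=S P3=I  mem[L2]=26
11. P0: load  L2  bus=[-]  L2: P0=S P1=S P2=S P3=I  mem[L2]=26
12. P3: store L2 := 38  bus=[BusRdX]  L2: P0=I P1=I P2=I P3=M  mem[L2]=26
13. P2: store L1 := 91  bus=[BusRdX]  L1: P0=I P1=I P2=M P3=I  mem[L1]=40
14. P1: load  L3  bus=[BusRd]  L3: P0=I P1=S P2=I P3=S  mem[L3]=20
15. P2: load  L2  bus=[BusRd,Flush]  L2: P0=I P1=I P2=S P3=S  mem[L2]=38
16. P0: load  L1  bus=[BusRd,Flush]  L1: P0=S P1=I P2=S P3=I  mem[L1]=91
17. P0: store L1 := 94  bus=[BusRdX]  L1: P0=M P1=I P2=I P3=I  mem[L1]=91
18. P2: load  L3  bus=[BusRd]  L3: P0=I P1=S P2=S P3=S  mem[L3]=20
19. P2: load  L3  bus=[-]  L3: P0=I P1=S P2=S P3=S  mem[L3]=20
20. P1: load  L2  bus=[BusRd]  L2: P0=I P1=S P2=S P3=S  mem[L2]=38

state = S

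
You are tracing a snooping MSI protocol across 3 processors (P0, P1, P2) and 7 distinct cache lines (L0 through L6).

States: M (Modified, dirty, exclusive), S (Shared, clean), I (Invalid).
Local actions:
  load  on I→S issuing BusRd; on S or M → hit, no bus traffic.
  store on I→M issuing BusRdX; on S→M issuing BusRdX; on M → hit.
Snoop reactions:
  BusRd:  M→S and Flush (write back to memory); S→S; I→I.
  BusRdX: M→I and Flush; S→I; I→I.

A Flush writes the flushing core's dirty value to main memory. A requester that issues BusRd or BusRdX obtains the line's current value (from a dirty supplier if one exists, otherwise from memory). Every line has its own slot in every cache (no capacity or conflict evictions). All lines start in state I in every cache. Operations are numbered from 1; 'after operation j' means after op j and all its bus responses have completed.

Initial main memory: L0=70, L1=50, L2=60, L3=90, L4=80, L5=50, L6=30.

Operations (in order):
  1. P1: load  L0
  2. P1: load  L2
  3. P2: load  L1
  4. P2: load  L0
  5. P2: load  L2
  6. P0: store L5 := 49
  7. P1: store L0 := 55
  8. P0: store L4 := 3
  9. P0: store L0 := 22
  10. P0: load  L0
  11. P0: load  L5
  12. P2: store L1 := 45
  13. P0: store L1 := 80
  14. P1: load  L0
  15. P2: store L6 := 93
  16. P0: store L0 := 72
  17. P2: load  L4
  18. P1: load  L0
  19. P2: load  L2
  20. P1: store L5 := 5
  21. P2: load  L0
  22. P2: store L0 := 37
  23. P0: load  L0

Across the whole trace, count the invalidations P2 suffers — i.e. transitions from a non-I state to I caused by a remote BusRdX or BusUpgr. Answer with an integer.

invalidations = 2

1. P1: load  L0  bus=[BusRd]  L0: P0=I P1=S P2=I  mem[L0]=70
2. P1: load  L2  bus=[BusRd]  L2: P0=I P1=S P2=I  mem[L2]=60
3. P2: load  L1  bus=[BusRd]  L1: P0=I P1=I P2=S  mem[L1]=50
4. P2: load  L0  bus=[BusRd]  L0: P0=I P1=S P2=S  mem[L0]=70
5. P2: load  L2  bus=[BusRd]  L2: P0=I P1=S P2=S  mem[L2]=60
6. P0: store L5 := 49  bus=[BusRdX]  L5: P0=M P1=I P2=I  mem[L5]=50
7. P1: store L0 := 55  bus=[BusRdX]  L0: P0=I P1=M P2=I  mem[L0]=70
8. P0: store L4 := 3  bus=[BusRdX]  L4: P0=M P1=I P2=I  mem[L4]=80
9. P0: store L0 := 22  bus=[BusRdX,Flush]  L0: P0=M P1=I P2=I  mem[L0]=55
10. P0: load  L0  bus=[-]  L0: P0=M P1=I P2=I  mem[L0]=55
11. P0: load  L5  bus=[-]  L5: P0=M P1=I P2=I  mem[L5]=50
12. P2: store L1 := 45  bus=[BusRdX]  L1: P0=I P1=I P2=M  mem[L1]=50
13. P0: store L1 := 80  bus=[BusRdX,Flush]  L1: P0=M P1=I P2=I  mem[L1]=45
14. P1: load  L0  bus=[BusRd,Flush]  L0: P0=S P1=S P2=I  mem[L0]=22
15. P2: store L6 := 93  bus=[BusRdX]  L6: P0=I P1=I P2=M  mem[L6]=30
16. P0: store L0 := 72  bus=[BusRdX]  L0: P0=M P1=I P2=I  mem[L0]=22
17. P2: load  L4  bus=[BusRd,Flush]  L4: P0=S P1=I P2=S  mem[L4]=3
18. P1: load  L0  bus=[BusRd,Flush]  L0: P0=S P1=S P2=I  mem[L0]=72
19. P2: load  L2  bus=[-]  L2: P0=I P1=S P2=S  mem[L2]=60
20. P1: store L5 := 5  bus=[BusRdX,Flush]  L5: P0=I P1=M P2=I  mem[L5]=49
21. P2: load  L0  bus=[BusRd]  L0: P0=S P1=S P2=S  mem[L0]=72
22. P2: store L0 := 37  bus=[BusRdX]  L0: P0=I P1=I P2=M  mem[L0]=72
23. P0: load  L0  bus=[BusRd,Flush]  L0: P0=S P1=I P2=S  mem[L0]=37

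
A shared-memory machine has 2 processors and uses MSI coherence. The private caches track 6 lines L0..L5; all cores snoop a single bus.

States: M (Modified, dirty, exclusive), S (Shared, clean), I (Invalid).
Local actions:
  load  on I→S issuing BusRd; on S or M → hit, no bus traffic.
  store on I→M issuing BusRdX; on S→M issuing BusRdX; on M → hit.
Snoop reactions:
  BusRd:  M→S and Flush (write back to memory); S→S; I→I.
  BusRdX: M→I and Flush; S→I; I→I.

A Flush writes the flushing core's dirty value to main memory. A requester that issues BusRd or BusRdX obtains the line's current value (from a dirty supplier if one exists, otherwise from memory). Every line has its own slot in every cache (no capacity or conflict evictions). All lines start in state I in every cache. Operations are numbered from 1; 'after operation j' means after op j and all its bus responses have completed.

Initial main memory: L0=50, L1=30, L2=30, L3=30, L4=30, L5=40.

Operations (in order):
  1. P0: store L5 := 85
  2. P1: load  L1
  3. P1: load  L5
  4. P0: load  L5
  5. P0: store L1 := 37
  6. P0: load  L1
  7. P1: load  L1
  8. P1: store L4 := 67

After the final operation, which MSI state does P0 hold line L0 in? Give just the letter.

[1] P0: store L5 := 85 | P0:M(85), P1:I | bus: BusRdX
[2] P1: load  L1 | P0:I, P1:S(30) | bus: BusRd
[3] P1: load  L5 | P0:S(85), P1:S(85) | bus: BusRd,Flush
[4] P0: load  L5 | P0:S(85), P1:S(85) | bus: none
[5] P0: store L1 := 37 | P0:M(37), P1:I | bus: BusRdX
[6] P0: load  L1 | P0:M(37), P1:I | bus: none
[7] P1: load  L1 | P0:S(37), P1:S(37) | bus: BusRd,Flush
[8] P1: store L4 := 67 | P0:I, P1:M(67) | bus: BusRdX

state = I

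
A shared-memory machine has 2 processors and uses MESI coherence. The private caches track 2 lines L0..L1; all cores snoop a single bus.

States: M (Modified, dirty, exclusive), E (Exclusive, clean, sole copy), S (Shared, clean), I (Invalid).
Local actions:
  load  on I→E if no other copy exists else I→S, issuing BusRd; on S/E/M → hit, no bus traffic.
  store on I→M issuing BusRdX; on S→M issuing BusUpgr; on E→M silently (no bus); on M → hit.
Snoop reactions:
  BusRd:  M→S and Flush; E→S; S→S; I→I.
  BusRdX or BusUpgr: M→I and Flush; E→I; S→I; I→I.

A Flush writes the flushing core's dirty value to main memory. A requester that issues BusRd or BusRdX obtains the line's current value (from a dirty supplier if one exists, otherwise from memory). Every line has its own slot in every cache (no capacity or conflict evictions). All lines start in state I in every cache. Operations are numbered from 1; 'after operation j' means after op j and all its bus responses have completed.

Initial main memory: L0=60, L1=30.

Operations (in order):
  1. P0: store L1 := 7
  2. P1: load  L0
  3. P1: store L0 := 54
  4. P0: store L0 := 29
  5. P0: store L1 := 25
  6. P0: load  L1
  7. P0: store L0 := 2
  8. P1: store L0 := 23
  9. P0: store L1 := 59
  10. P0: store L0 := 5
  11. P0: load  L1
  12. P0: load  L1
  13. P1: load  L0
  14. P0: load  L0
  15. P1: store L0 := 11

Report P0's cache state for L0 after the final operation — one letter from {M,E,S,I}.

state = I

  op1 P0: store L1 := 7 → M/I on L1; bus BusRdX; mem=30
  op2 P1: load  L0 → I/E on L0; bus BusRd; mem=60
  op3 P1: store L0 := 54 → I/M on L0; bus (none); mem=60
  op4 P0: store L0 := 29 → M/I on L0; bus BusRdX Flush; mem=54
  op5 P0: store L1 := 25 → M/I on L1; bus (none); mem=30
  op6 P0: load  L1 → M/I on L1; bus (none); mem=30
  op7 P0: store L0 := 2 → M/I on L0; bus (none); mem=54
  op8 P1: store L0 := 23 → I/M on L0; bus BusRdX Flush; mem=2
  op9 P0: store L1 := 59 → M/I on L1; bus (none); mem=30
  op10 P0: store L0 := 5 → M/I on L0; bus BusRdX Flush; mem=23
  op11 P0: load  L1 → M/I on L1; bus (none); mem=30
  op12 P0: load  L1 → M/I on L1; bus (none); mem=30
  op13 P1: load  L0 → S/S on L0; bus BusRd Flush; mem=5
  op14 P0: load  L0 → S/S on L0; bus (none); mem=5
  op15 P1: store L0 := 11 → I/M on L0; bus BusUpgr; mem=5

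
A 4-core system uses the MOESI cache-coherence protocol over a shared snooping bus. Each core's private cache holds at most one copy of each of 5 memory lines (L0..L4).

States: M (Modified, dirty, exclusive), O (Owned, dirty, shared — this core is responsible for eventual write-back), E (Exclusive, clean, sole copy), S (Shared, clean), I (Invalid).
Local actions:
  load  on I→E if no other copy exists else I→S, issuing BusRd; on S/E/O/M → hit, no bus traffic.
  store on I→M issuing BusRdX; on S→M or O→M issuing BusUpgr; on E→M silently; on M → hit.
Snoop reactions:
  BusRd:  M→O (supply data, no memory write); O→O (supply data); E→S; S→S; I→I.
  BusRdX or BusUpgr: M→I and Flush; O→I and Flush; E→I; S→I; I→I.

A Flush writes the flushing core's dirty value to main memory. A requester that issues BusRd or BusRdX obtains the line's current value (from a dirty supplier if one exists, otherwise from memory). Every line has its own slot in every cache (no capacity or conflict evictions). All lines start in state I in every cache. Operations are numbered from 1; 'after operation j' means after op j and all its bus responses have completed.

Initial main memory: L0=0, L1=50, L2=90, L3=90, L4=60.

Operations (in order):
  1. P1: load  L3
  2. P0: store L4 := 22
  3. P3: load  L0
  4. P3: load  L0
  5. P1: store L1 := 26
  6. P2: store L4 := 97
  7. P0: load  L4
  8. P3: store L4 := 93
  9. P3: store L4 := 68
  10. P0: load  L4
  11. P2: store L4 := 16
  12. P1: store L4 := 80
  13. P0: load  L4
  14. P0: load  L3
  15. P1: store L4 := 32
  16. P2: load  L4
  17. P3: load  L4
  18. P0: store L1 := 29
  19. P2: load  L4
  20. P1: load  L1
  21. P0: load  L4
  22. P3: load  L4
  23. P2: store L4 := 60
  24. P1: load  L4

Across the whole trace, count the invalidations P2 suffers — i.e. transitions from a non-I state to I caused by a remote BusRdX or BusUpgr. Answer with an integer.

step 1: P1: load  L3  ⟶  IEII  (L3)  txn=BusRd  M[L3]=90
step 2: P0: store L4 := 22  ⟶  MIII  (L4)  txn=BusRdX  M[L4]=60
step 3: P3: load  L0  ⟶  IIIE  (L0)  txn=BusRd  M[L0]=0
step 4: P3: load  L0  ⟶  IIIE  (L0)  txn=∅  M[L0]=0
step 5: P1: store L1 := 26  ⟶  IMII  (L1)  txn=BusRdX  M[L1]=50
step 6: P2: store L4 := 97  ⟶  IIMI  (L4)  txn=BusRdX+Flush  M[L4]=22
step 7: P0: load  L4  ⟶  SIOI  (L4)  txn=BusRd  M[L4]=22
step 8: P3: store L4 := 93  ⟶  IIIM  (L4)  txn=BusRdX+Flush  M[L4]=97
step 9: P3: store L4 := 68  ⟶  IIIM  (L4)  txn=∅  M[L4]=97
step 10: P0: load  L4  ⟶  SIIO  (L4)  txn=BusRd  M[L4]=97
step 11: P2: store L4 := 16  ⟶  IIMI  (L4)  txn=BusRdX+Flush  M[L4]=68
step 12: P1: store L4 := 80  ⟶  IMII  (L4)  txn=BusRdX+Flush  M[L4]=16
step 13: P0: load  L4  ⟶  SOII  (L4)  txn=BusRd  M[L4]=16
step 14: P0: load  L3  ⟶  SSII  (L3)  txn=BusRd  M[L3]=90
step 15: P1: store L4 := 32  ⟶  IMII  (L4)  txn=BusUpgr  M[L4]=16
step 16: P2: load  L4  ⟶  IOSI  (L4)  txn=BusRd  M[L4]=16
step 17: P3: load  L4  ⟶  IOSS  (L4)  txn=BusRd  M[L4]=16
step 18: P0: store L1 := 29  ⟶  MIII  (L1)  txn=BusRdX+Flush  M[L1]=26
step 19: P2: load  L4  ⟶  IOSS  (L4)  txn=∅  M[L4]=16
step 20: P1: load  L1  ⟶  OSII  (L1)  txn=BusRd  M[L1]=26
step 21: P0: load  L4  ⟶  SOSS  (L4)  txn=BusRd  M[L4]=16
step 22: P3: load  L4  ⟶  SOSS  (L4)  txn=∅  M[L4]=16
step 23: P2: store L4 := 60  ⟶  IIMI  (L4)  txn=BusUpgr+Flush  M[L4]=32
step 24: P1: load  L4  ⟶  ISOI  (L4)  txn=BusRd  M[L4]=32

invalidations = 2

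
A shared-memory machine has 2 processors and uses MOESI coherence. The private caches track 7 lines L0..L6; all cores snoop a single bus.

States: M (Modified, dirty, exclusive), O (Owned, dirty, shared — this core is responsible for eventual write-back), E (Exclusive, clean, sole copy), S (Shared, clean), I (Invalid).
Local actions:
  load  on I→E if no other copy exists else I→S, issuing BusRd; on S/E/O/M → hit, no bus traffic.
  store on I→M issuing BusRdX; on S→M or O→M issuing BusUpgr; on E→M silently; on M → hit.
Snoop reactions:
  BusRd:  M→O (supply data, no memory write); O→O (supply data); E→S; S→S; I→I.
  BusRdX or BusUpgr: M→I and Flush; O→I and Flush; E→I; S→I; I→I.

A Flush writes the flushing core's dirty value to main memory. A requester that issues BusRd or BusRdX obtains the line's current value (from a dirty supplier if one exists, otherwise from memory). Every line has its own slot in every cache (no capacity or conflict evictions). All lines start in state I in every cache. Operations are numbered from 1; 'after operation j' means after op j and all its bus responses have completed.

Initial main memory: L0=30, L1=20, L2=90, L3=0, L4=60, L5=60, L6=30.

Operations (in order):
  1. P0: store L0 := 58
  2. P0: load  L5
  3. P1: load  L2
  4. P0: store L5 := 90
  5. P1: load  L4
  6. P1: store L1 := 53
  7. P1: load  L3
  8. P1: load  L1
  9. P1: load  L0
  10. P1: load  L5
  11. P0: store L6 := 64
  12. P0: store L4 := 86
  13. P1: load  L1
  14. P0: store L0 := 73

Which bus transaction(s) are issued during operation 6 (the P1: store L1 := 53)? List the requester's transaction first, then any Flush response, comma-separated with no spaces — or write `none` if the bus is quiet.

bus = BusRdX

[1] P0: store L0 := 58 | P0:M(58), P1:I | bus: BusRdX
[2] P0: load  L5 | P0:E(60), P1:I | bus: BusRd
[3] P1: load  L2 | P0:I, P1:E(90) | bus: BusRd
[4] P0: store L5 := 90 | P0:M(90), P1:I | bus: none
[5] P1: load  L4 | P0:I, P1:E(60) | bus: BusRd
[6] P1: store L1 := 53 | P0:I, P1:M(53) | bus: BusRdX
[7] P1: load  L3 | P0:I, P1:E(0) | bus: BusRd
[8] P1: load  L1 | P0:I, P1:M(53) | bus: none
[9] P1: load  L0 | P0:O(58), P1:S(58) | bus: BusRd
[10] P1: load  L5 | P0:O(90), P1:S(90) | bus: BusRd
[11] P0: store L6 := 64 | P0:M(64), P1:I | bus: BusRdX
[12] P0: store L4 := 86 | P0:M(86), P1:I | bus: BusRdX
[13] P1: load  L1 | P0:I, P1:M(53) | bus: none
[14] P0: store L0 := 73 | P0:M(73), P1:I | bus: BusUpgr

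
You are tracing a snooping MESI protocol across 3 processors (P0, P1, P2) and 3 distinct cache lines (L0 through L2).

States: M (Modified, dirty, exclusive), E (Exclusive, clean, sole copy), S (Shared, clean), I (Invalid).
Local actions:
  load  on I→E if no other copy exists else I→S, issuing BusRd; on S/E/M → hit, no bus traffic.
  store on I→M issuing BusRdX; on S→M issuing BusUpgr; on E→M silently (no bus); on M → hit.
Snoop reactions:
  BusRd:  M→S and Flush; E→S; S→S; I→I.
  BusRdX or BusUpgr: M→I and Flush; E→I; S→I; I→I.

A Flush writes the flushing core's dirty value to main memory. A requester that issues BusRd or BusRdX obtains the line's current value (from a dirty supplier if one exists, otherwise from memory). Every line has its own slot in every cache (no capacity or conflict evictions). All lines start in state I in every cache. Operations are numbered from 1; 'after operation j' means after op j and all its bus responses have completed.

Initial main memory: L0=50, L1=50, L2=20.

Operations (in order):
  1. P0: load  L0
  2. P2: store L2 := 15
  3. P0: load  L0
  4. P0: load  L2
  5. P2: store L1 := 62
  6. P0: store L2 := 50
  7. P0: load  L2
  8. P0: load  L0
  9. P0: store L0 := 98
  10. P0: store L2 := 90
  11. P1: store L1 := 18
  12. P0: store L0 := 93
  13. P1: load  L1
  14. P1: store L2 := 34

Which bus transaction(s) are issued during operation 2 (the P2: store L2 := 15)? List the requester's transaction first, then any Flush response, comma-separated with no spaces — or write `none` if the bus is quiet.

step 1: P0: load  L0  ⟶  EII  (L0)  txn=BusRd  M[L0]=50
step 2: P2: store L2 := 15  ⟶  IIM  (L2)  txn=BusRdX  M[L2]=20
step 3: P0: load  L0  ⟶  EII  (L0)  txn=∅  M[L0]=50
step 4: P0: load  L2  ⟶  SIS  (L2)  txn=BusRd+Flush  M[L2]=15
step 5: P2: store L1 := 62  ⟶  IIM  (L1)  txn=BusRdX  M[L1]=50
step 6: P0: store L2 := 50  ⟶  MII  (L2)  txn=BusUpgr  M[L2]=15
step 7: P0: load  L2  ⟶  MII  (L2)  txn=∅  M[L2]=15
step 8: P0: load  L0  ⟶  EII  (L0)  txn=∅  M[L0]=50
step 9: P0: store L0 := 98  ⟶  MII  (L0)  txn=∅  M[L0]=50
step 10: P0: store L2 := 90  ⟶  MII  (L2)  txn=∅  M[L2]=15
step 11: P1: store L1 := 18  ⟶  IMI  (L1)  txn=BusRdX+Flush  M[L1]=62
step 12: P0: store L0 := 93  ⟶  MII  (L0)  txn=∅  M[L0]=50
step 13: P1: load  L1  ⟶  IMI  (L1)  txn=∅  M[L1]=62
step 14: P1: store L2 := 34  ⟶  IMI  (L2)  txn=BusRdX+Flush  M[L2]=90

bus = BusRdX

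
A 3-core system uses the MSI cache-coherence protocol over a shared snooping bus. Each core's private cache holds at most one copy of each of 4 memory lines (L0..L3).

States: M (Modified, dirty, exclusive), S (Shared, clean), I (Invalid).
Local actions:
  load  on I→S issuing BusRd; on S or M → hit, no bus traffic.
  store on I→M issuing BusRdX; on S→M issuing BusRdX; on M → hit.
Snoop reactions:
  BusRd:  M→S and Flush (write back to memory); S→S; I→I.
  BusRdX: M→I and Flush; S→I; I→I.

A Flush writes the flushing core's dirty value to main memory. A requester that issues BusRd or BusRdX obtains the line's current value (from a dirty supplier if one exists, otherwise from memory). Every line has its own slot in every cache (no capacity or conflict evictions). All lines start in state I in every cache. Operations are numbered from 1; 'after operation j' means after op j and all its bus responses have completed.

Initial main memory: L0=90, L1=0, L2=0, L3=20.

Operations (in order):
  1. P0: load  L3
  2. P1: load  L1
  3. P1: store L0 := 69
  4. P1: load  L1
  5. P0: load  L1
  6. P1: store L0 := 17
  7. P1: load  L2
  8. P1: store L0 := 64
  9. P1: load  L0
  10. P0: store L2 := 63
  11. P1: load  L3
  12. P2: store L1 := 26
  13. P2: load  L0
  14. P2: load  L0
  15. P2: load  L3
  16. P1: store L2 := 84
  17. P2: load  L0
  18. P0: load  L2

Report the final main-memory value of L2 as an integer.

memory[L2] = 84

step 1: P0: load  L3  ⟶  SII  (L3)  txn=BusRd  M[L3]=20
step 2: P1: load  L1  ⟶  ISI  (L1)  txn=BusRd  M[L1]=0
step 3: P1: store L0 := 69  ⟶  IMI  (L0)  txn=BusRdX  M[L0]=90
step 4: P1: load  L1  ⟶  ISI  (L1)  txn=∅  M[L1]=0
step 5: P0: load  L1  ⟶  SSI  (L1)  txn=BusRd  M[L1]=0
step 6: P1: store L0 := 17  ⟶  IMI  (L0)  txn=∅  M[L0]=90
step 7: P1: load  L2  ⟶  ISI  (L2)  txn=BusRd  M[L2]=0
step 8: P1: store L0 := 64  ⟶  IMI  (L0)  txn=∅  M[L0]=90
step 9: P1: load  L0  ⟶  IMI  (L0)  txn=∅  M[L0]=90
step 10: P0: store L2 := 63  ⟶  MII  (L2)  txn=BusRdX  M[L2]=0
step 11: P1: load  L3  ⟶  SSI  (L3)  txn=BusRd  M[L3]=20
step 12: P2: store L1 := 26  ⟶  IIM  (L1)  txn=BusRdX  M[L1]=0
step 13: P2: load  L0  ⟶  ISS  (L0)  txn=BusRd+Flush  M[L0]=64
step 14: P2: load  L0  ⟶  ISS  (L0)  txn=∅  M[L0]=64
step 15: P2: load  L3  ⟶  SSS  (L3)  txn=BusRd  M[L3]=20
step 16: P1: store L2 := 84  ⟶  IMI  (L2)  txn=BusRdX+Flush  M[L2]=63
step 17: P2: load  L0  ⟶  ISS  (L0)  txn=∅  M[L0]=64
step 18: P0: load  L2  ⟶  SSI  (L2)  txn=BusRd+Flush  M[L2]=84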